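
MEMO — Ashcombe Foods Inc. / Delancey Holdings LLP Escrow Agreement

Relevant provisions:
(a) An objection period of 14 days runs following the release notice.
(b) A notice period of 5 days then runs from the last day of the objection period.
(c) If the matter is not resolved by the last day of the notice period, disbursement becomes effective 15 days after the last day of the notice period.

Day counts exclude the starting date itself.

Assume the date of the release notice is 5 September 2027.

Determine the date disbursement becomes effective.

The last day of the objection period: 5 September 2027 + 14 days = 19 September 2027.
The last day of the notice period: 5 calendar days after 19 September 2027 is 24 September 2027.
The date disbursement becomes effective: 24 September 2027 + 15 days = 9 October 2027.

9 October 2027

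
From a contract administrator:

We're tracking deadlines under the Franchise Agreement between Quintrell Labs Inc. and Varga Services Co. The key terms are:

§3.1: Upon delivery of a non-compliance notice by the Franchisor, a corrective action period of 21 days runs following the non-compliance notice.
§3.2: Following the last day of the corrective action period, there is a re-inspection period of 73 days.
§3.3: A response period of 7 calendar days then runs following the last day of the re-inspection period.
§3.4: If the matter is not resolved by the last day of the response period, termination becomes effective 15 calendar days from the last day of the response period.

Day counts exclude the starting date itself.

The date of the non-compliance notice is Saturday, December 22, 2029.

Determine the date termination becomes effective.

The last day of the corrective action period: December 22, 2029 + 21 days = January 12, 2030.
The last day of the re-inspection period: January 12, 2030 + 73 days = March 26, 2030.
The last day of the response period: 7 calendar days after March 26, 2030 is April 2, 2030.
The date termination becomes effective: 15 calendar days after April 2, 2030 is April 17, 2030.

April 17, 2030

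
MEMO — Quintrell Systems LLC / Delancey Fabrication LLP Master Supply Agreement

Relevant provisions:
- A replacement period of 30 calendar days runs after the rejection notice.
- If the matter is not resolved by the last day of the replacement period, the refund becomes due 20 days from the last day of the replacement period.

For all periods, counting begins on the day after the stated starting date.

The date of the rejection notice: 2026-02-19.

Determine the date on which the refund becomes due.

2026-04-10

The last day of the replacement period: 2026-02-19 + 30 days = 2026-03-21.
The date on which the refund becomes due: 20 calendar days after 2026-03-21 is 2026-04-10.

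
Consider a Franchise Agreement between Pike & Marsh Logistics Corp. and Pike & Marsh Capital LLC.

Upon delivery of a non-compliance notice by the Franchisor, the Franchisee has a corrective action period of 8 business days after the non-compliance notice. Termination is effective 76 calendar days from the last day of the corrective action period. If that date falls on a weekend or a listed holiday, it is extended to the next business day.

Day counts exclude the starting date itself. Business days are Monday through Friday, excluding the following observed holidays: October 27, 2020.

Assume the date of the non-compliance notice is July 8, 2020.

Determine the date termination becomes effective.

The last day of the corrective action period: 8 business days after Wednesday, July 8, 2020, skipping weekends — Jul 9, Jul 10, Jul 13, Jul 14, Jul 15, Jul 16, Jul 17, Jul 20 — lands on Monday, July 20, 2020.
Adding 76 calendar days to July 20, 2020 gives October 4, 2020, which is the date termination becomes effective. That falls on a Sunday, so it rolls to the next business day, Monday, October 5, 2020.

October 5, 2020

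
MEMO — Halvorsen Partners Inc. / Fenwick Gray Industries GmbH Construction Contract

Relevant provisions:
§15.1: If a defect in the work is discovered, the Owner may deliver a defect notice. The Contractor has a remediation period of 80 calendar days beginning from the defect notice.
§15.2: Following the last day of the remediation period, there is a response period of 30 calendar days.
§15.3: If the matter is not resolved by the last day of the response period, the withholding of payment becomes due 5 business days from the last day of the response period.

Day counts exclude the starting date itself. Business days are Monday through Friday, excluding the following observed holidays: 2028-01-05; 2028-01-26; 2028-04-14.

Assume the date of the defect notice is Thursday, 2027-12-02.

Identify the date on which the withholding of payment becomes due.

Adding 80 calendar days to 2027-12-02 gives 2028-02-20, which is the last day of the remediation period.
The last day of the response period: 2028-02-20 + 30 days = 2028-03-21.
The date on which the withholding of payment becomes due: 5 business days after Tuesday, 2028-03-21, skipping weekends — Mar 22, Mar 23, Mar 24, Mar 27, Mar 28 — lands on Tuesday, 2028-03-28.

2028-03-28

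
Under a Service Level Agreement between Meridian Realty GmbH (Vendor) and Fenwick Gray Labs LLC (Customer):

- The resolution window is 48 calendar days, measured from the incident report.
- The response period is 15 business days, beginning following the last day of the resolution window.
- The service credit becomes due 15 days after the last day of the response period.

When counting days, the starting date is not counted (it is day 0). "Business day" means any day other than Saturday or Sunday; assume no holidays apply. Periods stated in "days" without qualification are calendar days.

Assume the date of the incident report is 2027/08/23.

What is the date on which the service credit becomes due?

2027/11/13

Adding 48 calendar days to 2027/08/23 gives 2027/10/10, which is the last day of the resolution window.
The last day of the response period: counting 15 business days from Sunday, 2027/10/10 (Oct 11, Oct 12, Oct 13, Oct 14, …, Oct 27, Oct 28, Oct 29, skipping weekends) reaches Friday, 2027/10/29.
The date on which the service credit becomes due: 2027/10/29 + 15 days = 2027/11/13.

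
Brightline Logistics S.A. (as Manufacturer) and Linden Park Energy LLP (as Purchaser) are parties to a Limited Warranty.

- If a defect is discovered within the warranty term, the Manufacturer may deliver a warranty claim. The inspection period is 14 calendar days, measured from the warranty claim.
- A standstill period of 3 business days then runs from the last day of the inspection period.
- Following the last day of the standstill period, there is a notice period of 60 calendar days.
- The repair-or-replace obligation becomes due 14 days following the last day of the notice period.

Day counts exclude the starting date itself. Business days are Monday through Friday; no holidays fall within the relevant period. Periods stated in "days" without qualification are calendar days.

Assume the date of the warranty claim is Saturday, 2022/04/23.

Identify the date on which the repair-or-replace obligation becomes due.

2022/07/24

Adding 14 calendar days to 2022/04/23 gives 2022/05/07, which is the last day of the inspection period.
From Saturday, 2022/05/07, 3 business days (May 9, May 10, May 11, skipping weekends) brings us to Wednesday, 2022/05/11, which is the last day of the standstill period.
Adding 60 calendar days to 2022/05/11 gives 2022/07/10, which is the last day of the notice period.
The date on which the repair-or-replace obligation becomes due: 2022/07/10 + 14 days = 2022/07/24.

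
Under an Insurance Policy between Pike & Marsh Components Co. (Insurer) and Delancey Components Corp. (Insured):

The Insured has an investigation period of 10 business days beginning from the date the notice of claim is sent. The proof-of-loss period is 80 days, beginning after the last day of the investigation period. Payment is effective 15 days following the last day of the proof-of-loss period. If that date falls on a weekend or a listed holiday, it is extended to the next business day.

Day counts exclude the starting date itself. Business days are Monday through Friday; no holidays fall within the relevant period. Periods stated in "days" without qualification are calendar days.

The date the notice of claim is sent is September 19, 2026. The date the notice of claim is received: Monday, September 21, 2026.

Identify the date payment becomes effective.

The last day of the investigation period: 10 business days after Saturday, September 19, 2026, skipping weekends — Sep 21, Sep 22, Sep 23, Sep 24, Sep 25, Sep 28, Sep 29, Sep 30, Oct 1, Oct 2 — lands on Friday, October 2, 2026.
The last day of the proof-of-loss period: October 2, 2026 + 80 days = December 21, 2026.
The date payment becomes effective: 15 calendar days after December 21, 2026 is January 5, 2027. January 5, 2027 is a Tuesday, so no roll-forward applies.

January 5, 2027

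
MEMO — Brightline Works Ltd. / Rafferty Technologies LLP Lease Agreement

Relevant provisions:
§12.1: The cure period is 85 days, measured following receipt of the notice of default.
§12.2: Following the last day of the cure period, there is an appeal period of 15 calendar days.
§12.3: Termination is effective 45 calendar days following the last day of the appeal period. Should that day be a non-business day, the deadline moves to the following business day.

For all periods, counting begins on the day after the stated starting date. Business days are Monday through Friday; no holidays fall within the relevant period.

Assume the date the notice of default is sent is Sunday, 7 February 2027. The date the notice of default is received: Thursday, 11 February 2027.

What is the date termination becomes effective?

6 July 2027

Adding 85 calendar days to 11 February 2027 gives 7 May 2027, which is the last day of the cure period.
The last day of the appeal period: 7 May 2027 + 15 days = 22 May 2027.
The date termination becomes effective: 22 May 2027 + 45 days = 6 July 2027. 6 July 2027 is a Tuesday, so no roll-forward applies.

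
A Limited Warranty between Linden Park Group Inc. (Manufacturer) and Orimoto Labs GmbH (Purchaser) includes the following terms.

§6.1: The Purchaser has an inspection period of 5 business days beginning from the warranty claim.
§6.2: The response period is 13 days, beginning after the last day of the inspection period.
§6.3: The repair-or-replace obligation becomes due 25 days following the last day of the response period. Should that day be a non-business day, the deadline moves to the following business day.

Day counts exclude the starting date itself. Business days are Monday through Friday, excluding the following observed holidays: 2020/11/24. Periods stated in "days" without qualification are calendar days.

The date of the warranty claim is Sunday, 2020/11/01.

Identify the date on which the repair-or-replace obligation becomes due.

2020/12/14

From Sunday, 2020/11/01, 5 business days (Nov 2, Nov 3, Nov 4, Nov 5, Nov 6, skipping weekends) brings us to Friday, 2020/11/06, which is the last day of the inspection period.
The last day of the response period: 13 calendar days after 2020/11/06 is 2020/11/19.
The date on which the repair-or-replace obligation becomes due: 25 calendar days after 2020/11/19 is 2020/12/14. 2020/12/14 is a Monday and is not a listed holiday, so no roll-forward applies.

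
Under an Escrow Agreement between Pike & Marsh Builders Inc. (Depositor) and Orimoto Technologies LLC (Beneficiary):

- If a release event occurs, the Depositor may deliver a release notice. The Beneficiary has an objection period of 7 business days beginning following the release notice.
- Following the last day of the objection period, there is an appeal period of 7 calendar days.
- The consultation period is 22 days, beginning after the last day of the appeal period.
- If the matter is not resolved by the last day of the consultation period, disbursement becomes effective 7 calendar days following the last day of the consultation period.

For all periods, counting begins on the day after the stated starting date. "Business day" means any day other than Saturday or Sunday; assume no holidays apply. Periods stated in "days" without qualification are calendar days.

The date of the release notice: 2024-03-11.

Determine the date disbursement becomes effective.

The last day of the objection period: 7 business days after Monday, 2024-03-11, skipping weekends — Mar 12, Mar 13, Mar 14, Mar 15, Mar 18, Mar 19, Mar 20 — lands on Wednesday, 2024-03-20.
Adding 7 calendar days to 2024-03-20 gives 2024-03-27, which is the last day of the appeal period.
Adding 22 calendar days to 2024-03-27 gives 2024-04-18, which is the last day of the consultation period.
The date disbursement becomes effective: 2024-04-18 + 7 days = 2024-04-25.

2024-04-25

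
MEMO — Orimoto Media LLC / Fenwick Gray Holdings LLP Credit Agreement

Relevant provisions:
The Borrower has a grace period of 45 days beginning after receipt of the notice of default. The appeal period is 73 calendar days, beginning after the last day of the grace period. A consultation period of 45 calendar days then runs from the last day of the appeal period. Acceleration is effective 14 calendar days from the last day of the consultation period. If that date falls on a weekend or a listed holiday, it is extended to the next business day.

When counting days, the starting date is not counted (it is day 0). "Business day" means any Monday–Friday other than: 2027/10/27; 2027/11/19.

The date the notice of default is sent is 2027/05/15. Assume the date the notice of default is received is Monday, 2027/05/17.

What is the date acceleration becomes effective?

Adding 45 calendar days to 2027/05/17 gives 2027/07/01, which is the last day of the grace period.
The last day of the appeal period: 73 calendar days after 2027/07/01 is 2027/09/12.
The last day of the consultation period: 2027/09/12 + 45 days = 2027/10/27.
Adding 14 calendar days to 2027/10/27 gives 2027/11/10, which is the date acceleration becomes effective. 2027/11/10 is a Wednesday and is not a listed holiday, so no roll-forward applies.

2027/11/10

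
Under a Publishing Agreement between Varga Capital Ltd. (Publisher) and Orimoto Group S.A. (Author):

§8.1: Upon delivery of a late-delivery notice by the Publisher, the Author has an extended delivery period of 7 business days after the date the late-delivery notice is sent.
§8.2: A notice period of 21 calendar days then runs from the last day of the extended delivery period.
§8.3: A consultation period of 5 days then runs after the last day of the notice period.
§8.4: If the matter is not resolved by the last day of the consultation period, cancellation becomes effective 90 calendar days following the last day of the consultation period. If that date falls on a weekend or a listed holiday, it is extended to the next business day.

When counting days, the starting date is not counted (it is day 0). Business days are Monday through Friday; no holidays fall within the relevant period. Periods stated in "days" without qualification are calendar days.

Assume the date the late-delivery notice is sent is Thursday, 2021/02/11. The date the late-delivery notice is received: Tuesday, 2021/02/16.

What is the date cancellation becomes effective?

The last day of the extended delivery period: 7 business days after Thursday, 2021/02/11, skipping weekends — Feb 12, Feb 15, Feb 16, Feb 17, Feb 18, Feb 19, Feb 22 — lands on Monday, 2021/02/22.
The last day of the notice period: 21 calendar days after 2021/02/22 is 2021/03/15.
The last day of the consultation period: 5 calendar days after 2021/03/15 is 2021/03/20.
The date cancellation becomes effective: 2021/03/20 + 90 days = 2021/06/18. 2021/06/18 is a Friday, so no roll-forward applies.

2021/06/18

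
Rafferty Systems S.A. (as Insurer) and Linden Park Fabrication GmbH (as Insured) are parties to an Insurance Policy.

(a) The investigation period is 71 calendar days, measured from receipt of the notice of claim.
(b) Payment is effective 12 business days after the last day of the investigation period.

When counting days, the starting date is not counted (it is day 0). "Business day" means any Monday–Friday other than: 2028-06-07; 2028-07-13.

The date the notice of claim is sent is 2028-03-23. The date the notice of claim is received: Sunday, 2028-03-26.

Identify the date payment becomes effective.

The last day of the investigation period: 2028-03-26 + 71 days = 2028-06-05.
The date payment becomes effective: counting 12 business days from Monday, 2028-06-05 (Jun 6, Jun 8, Jun 9, Jun 12, …, Jun 20, Jun 21, Jun 22, skipping weekends and the listed holiday on Jun 7) reaches Thursday, 2028-06-22.

2028-06-22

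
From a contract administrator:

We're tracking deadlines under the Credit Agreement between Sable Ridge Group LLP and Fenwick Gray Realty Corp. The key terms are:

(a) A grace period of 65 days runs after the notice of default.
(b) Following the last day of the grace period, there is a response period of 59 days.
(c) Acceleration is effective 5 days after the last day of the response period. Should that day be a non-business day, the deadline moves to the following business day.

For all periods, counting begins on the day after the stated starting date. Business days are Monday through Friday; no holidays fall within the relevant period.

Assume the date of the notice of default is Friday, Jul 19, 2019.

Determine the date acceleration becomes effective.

Nov 25, 2019

Adding 65 calendar days to Jul 19, 2019 gives Sep 22, 2019, which is the last day of the grace period.
The last day of the response period: 59 calendar days after Sep 22, 2019 is Nov 20, 2019.
The date acceleration becomes effective: Nov 20, 2019 + 5 days = Nov 25, 2019. Nov 25, 2019 is a Monday, so no roll-forward applies.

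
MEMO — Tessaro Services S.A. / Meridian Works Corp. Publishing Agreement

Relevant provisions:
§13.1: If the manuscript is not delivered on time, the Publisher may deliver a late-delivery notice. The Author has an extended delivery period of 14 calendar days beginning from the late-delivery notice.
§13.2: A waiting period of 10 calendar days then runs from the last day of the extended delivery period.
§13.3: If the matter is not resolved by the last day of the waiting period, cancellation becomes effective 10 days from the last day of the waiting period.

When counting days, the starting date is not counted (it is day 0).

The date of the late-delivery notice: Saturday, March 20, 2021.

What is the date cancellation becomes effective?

April 23, 2021

Adding 14 calendar days to March 20, 2021 gives April 3, 2021, which is the last day of the extended delivery period.
Adding 10 calendar days to April 3, 2021 gives April 13, 2021, which is the last day of the waiting period.
Adding 10 calendar days to April 13, 2021 gives April 23, 2021, which is the date cancellation becomes effective.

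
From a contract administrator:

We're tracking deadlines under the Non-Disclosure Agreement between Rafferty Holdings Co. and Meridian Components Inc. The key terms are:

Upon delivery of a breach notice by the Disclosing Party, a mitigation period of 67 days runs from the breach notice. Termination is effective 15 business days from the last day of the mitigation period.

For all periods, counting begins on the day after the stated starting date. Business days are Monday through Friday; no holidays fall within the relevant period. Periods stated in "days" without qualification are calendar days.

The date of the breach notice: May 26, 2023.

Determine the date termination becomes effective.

Adding 67 calendar days to May 26, 2023 gives Aug 1, 2023, which is the last day of the mitigation period.
From Tuesday, Aug 1, 2023, 15 business days (Aug 2, Aug 3, Aug 4, Aug 7, …, Aug 18, Aug 21, Aug 22, skipping weekends) brings us to Tuesday, Aug 22, 2023, which is the date termination becomes effective.

Aug 22, 2023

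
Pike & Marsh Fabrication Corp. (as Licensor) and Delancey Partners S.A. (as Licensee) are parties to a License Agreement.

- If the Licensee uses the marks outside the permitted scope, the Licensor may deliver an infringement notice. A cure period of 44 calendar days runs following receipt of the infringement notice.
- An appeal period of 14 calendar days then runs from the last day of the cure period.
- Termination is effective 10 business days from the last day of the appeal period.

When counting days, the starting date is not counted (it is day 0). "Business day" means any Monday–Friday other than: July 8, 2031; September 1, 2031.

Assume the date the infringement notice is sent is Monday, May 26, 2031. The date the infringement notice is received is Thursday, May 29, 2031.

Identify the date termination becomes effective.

Adding 44 calendar days to May 29, 2031 gives July 12, 2031, which is the last day of the cure period.
The last day of the appeal period: 14 calendar days after July 12, 2031 is July 26, 2031.
The date termination becomes effective: counting 10 business days from Saturday, July 26, 2031 (Jul 28, Jul 29, Jul 30, Jul 31, Aug 1, Aug 4, Aug 5, Aug 6, Aug 7, Aug 8, skipping weekends) reaches Friday, August 8, 2031.

August 8, 2031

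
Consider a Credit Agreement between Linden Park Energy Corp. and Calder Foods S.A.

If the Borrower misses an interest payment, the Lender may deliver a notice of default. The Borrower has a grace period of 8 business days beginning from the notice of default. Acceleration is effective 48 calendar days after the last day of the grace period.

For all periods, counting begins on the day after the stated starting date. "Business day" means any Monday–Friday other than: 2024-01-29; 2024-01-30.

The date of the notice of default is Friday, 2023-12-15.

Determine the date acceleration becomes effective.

The last day of the grace period: counting 8 business days from Friday, 2023-12-15 (Dec 18, Dec 19, Dec 20, Dec 21, Dec 22, Dec 25, Dec 26, Dec 27, skipping weekends) reaches Wednesday, 2023-12-27.
The date acceleration becomes effective: 2023-12-27 + 48 days = 2024-02-13.

2024-02-13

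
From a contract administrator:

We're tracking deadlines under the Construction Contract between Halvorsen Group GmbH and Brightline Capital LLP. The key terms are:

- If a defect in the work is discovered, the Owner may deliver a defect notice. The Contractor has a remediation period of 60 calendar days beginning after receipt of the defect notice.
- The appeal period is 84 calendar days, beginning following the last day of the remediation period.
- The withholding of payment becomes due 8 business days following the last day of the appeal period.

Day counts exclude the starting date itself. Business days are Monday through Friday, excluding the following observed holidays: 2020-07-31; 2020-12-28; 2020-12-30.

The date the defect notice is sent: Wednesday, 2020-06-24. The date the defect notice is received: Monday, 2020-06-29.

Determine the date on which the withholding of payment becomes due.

The last day of the remediation period: 60 calendar days after 2020-06-29 is 2020-08-28.
The last day of the appeal period: 2020-08-28 + 84 days = 2020-11-20.
The date on which the withholding of payment becomes due: 8 business days after Friday, 2020-11-20, skipping weekends — Nov 23, Nov 24, Nov 25, Nov 26, Nov 27, Nov 30, Dec 1, Dec 2 — lands on Wednesday, 2020-12-02.

2020-12-02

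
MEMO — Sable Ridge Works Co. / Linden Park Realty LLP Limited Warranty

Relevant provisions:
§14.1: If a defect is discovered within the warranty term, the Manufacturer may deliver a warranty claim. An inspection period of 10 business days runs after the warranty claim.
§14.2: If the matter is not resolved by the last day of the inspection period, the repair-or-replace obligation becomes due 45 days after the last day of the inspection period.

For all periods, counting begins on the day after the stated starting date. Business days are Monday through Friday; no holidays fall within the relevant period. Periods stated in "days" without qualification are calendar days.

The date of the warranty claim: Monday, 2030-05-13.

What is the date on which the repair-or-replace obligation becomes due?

2030-07-11

The last day of the inspection period: counting 10 business days from Monday, 2030-05-13 (May 14, May 15, May 16, May 17, May 20, May 21, May 22, May 23, May 24, May 27, skipping weekends) reaches Monday, 2030-05-27.
The date on which the repair-or-replace obligation becomes due: 45 calendar days after 2030-05-27 is 2030-07-11.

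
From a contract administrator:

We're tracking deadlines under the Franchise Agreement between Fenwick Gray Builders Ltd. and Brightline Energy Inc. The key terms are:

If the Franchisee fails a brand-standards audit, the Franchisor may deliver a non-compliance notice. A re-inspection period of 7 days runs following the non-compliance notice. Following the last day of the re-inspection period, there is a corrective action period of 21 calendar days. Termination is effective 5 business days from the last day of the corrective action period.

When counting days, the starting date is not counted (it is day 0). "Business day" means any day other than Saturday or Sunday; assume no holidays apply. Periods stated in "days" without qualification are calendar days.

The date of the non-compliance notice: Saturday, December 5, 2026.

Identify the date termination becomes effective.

January 8, 2027

The last day of the re-inspection period: December 5, 2026 + 7 days = December 12, 2026.
The last day of the corrective action period: December 12, 2026 + 21 days = January 2, 2027.
The date termination becomes effective: 5 business days after Saturday, January 2, 2027, skipping weekends — Jan 4, Jan 5, Jan 6, Jan 7, Jan 8 — lands on Friday, January 8, 2027.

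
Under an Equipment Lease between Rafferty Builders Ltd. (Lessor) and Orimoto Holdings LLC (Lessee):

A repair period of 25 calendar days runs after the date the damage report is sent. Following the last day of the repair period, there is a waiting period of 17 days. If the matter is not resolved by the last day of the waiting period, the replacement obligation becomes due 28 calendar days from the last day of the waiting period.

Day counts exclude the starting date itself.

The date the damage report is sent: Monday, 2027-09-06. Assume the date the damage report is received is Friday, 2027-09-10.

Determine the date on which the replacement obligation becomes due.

The last day of the repair period: 2027-09-06 + 25 days = 2027-10-01.
Adding 17 calendar days to 2027-10-01 gives 2027-10-18, which is the last day of the waiting period.
Adding 28 calendar days to 2027-10-18 gives 2027-11-15, which is the date on which the replacement obligation becomes due.

2027-11-15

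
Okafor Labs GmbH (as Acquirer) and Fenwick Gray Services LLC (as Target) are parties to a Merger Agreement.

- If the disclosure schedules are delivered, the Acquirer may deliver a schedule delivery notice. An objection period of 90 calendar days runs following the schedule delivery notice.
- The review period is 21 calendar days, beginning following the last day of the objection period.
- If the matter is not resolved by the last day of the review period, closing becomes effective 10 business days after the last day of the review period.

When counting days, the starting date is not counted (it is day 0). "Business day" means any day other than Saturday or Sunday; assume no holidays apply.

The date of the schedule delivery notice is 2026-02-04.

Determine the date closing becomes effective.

The last day of the objection period: 2026-02-04 + 90 days = 2026-05-05.
Adding 21 calendar days to 2026-05-05 gives 2026-05-26, which is the last day of the review period.
From Tuesday, 2026-05-26, 10 business days (May 27, May 28, May 29, Jun 1, Jun 2, Jun 3, Jun 4, Jun 5, Jun 8, Jun 9, skipping weekends) brings us to Tuesday, 2026-06-09, which is the date closing becomes effective.

2026-06-09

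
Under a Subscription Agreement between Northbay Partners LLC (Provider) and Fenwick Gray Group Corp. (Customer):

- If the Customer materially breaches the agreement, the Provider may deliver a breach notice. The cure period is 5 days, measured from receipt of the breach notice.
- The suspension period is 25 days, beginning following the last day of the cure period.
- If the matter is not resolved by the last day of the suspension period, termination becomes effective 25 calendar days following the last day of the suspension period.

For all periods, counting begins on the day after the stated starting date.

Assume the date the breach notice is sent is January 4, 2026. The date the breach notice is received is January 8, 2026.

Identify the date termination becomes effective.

The last day of the cure period: 5 calendar days after January 8, 2026 is January 13, 2026.
Adding 25 calendar days to January 13, 2026 gives February 7, 2026, which is the last day of the suspension period.
The date termination becomes effective: 25 calendar days after February 7, 2026 is March 4, 2026.

March 4, 2026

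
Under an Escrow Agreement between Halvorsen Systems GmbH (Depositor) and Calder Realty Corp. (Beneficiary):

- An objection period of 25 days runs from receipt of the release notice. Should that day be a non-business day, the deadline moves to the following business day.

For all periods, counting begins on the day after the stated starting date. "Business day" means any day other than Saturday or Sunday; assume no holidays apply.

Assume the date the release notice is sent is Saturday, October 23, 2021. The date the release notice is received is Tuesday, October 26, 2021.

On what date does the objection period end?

The last day of the objection period: October 26, 2021 + 25 days = November 20, 2021. That falls on a Saturday, so it rolls to the next business day, Monday, November 22, 2021.

November 22, 2021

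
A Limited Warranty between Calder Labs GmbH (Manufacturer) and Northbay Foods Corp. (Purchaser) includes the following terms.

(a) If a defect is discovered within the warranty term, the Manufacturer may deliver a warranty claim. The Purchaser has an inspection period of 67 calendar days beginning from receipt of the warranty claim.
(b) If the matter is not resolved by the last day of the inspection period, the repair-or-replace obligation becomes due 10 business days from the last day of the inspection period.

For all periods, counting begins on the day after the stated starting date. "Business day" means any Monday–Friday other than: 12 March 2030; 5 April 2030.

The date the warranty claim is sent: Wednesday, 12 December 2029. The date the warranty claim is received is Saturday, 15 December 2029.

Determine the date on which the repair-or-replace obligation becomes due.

6 March 2030

The last day of the inspection period: 15 December 2029 + 67 days = 20 February 2030.
The date on which the repair-or-replace obligation becomes due: counting 10 business days from Wednesday, 20 February 2030 (Feb 21, Feb 22, Feb 25, Feb 26, Feb 27, Feb 28, Mar 1, Mar 4, Mar 5, Mar 6, skipping weekends) reaches Wednesday, 6 March 2030.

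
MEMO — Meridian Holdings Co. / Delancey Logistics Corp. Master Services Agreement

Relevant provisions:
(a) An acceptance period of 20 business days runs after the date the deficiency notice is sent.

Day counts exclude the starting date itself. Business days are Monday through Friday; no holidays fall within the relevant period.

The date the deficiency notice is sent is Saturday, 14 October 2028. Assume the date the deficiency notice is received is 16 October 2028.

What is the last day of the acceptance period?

From Saturday, 14 October 2028, 20 business days (Oct 16, Oct 17, Oct 18, Oct 19, …, Nov 8, Nov 9, Nov 10, skipping weekends) brings us to Friday, 10 November 2028, which is the last day of the acceptance period.

10 November 2028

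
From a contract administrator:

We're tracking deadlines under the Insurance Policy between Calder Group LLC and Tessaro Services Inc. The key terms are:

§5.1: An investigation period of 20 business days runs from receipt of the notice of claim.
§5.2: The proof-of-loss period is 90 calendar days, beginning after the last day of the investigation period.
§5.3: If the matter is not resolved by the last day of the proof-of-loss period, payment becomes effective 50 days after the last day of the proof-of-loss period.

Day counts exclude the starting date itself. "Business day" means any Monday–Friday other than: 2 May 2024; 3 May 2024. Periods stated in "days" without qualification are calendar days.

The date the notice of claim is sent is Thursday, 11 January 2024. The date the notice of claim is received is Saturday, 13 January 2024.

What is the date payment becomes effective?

From Saturday, 13 January 2024, 20 business days (Jan 15, Jan 16, Jan 17, Jan 18, …, Feb 7, Feb 8, Feb 9, skipping weekends) brings us to Friday, 9 February 2024, which is the last day of the investigation period.
The last day of the proof-of-loss period: 90 calendar days after 9 February 2024 is 9 May 2024.
Adding 50 calendar days to 9 May 2024 gives 28 June 2024, which is the date payment becomes effective.

28 June 2024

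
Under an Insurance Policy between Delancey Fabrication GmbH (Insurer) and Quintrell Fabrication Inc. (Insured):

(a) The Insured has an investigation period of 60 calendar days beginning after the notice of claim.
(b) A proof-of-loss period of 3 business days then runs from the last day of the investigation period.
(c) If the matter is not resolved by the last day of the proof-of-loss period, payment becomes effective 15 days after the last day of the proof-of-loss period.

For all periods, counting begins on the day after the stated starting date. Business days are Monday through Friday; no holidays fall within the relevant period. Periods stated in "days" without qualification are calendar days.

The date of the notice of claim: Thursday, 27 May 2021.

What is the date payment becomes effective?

13 August 2021

The last day of the investigation period: 60 calendar days after 27 May 2021 is 26 July 2021.
From Monday, 26 July 2021, 3 business days (Jul 27, Jul 28, Jul 29, skipping weekends) brings us to Thursday, 29 July 2021, which is the last day of the proof-of-loss period.
The date payment becomes effective: 29 July 2021 + 15 days = 13 August 2021.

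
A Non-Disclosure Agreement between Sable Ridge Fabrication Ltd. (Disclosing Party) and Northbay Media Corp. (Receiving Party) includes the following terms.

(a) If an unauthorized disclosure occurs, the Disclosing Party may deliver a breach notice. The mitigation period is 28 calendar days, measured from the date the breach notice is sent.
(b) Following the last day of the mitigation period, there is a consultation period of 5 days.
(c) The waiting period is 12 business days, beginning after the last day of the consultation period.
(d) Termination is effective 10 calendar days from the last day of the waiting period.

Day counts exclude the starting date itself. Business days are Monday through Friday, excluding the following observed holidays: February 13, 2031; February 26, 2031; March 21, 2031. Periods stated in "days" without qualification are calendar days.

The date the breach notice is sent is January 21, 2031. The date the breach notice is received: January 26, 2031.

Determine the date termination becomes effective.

Adding 28 calendar days to January 21, 2031 gives February 18, 2031, which is the last day of the mitigation period.
The last day of the consultation period: 5 calendar days after February 18, 2031 is February 23, 2031.
The last day of the waiting period: 12 business days after Sunday, February 23, 2031, skipping weekends and the listed holiday on Feb 26 — Feb 24, Feb 25, Feb 27, Feb 28, …, Mar 10, Mar 11, Mar 12 — lands on Wednesday, March 12, 2031.
Adding 10 calendar days to March 12, 2031 gives March 22, 2031, which is the date termination becomes effective.

March 22, 2031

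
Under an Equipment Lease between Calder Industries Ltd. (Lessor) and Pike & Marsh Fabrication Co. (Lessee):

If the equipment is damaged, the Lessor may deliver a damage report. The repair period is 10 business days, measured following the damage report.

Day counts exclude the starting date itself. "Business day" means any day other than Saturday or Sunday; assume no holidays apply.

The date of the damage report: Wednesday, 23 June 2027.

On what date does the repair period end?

7 July 2027

From Wednesday, 23 June 2027, 10 business days (Jun 24, Jun 25, Jun 28, Jun 29, Jun 30, Jul 1, Jul 2, Jul 5, Jul 6, Jul 7, skipping weekends) brings us to Wednesday, 7 July 2027, which is the last day of the repair period.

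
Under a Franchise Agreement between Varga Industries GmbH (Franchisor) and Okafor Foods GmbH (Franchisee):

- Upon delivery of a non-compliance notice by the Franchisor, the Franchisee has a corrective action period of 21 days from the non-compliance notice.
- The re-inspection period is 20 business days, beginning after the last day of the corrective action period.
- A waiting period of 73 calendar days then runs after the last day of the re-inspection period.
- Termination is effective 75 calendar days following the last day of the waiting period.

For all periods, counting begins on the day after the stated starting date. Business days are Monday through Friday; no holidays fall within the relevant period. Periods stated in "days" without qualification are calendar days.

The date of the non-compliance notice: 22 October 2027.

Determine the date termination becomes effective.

The last day of the corrective action period: 21 calendar days after 22 October 2027 is 12 November 2027.
The last day of the re-inspection period: counting 20 business days from Friday, 12 November 2027 (Nov 15, Nov 16, Nov 17, Nov 18, …, Dec 8, Dec 9, Dec 10, skipping weekends) reaches Friday, 10 December 2027.
The last day of the waiting period: 73 calendar days after 10 December 2027 is 21 February 2028.
Adding 75 calendar days to 21 February 2028 gives 6 May 2028, which is the date termination becomes effective.

6 May 2028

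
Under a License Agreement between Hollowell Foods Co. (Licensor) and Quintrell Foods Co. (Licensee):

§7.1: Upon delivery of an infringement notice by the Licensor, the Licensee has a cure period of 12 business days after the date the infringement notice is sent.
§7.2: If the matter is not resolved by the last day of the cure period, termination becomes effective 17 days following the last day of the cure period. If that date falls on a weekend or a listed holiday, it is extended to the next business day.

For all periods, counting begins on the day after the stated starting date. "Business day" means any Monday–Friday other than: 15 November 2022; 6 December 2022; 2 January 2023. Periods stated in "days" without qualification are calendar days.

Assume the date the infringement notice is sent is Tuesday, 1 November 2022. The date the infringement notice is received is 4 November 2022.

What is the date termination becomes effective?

From Tuesday, 1 November 2022, 12 business days (Nov 2, Nov 3, Nov 4, Nov 7, …, Nov 16, Nov 17, Nov 18, skipping weekends and the listed holiday on Nov 15) brings us to Friday, 18 November 2022, which is the last day of the cure period.
The date termination becomes effective: 17 calendar days after 18 November 2022 is 5 December 2022. 5 December 2022 is a Monday and is not a listed holiday, so no roll-forward applies.

5 December 2022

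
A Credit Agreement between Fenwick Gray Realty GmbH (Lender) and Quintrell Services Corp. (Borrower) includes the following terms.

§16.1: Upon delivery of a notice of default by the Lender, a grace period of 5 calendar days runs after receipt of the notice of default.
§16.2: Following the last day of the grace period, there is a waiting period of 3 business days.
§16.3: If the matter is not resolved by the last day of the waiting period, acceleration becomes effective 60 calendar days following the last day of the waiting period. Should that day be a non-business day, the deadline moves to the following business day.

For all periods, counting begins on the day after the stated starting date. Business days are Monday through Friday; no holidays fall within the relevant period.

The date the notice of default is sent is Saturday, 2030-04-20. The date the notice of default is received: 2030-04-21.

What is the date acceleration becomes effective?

2030-07-01

Adding 5 calendar days to 2030-04-21 gives 2030-04-26, which is the last day of the grace period.
The last day of the waiting period: counting 3 business days from Friday, 2030-04-26 (Apr 29, Apr 30, May 1, skipping weekends) reaches Wednesday, 2030-05-01.
The date acceleration becomes effective: 2030-05-01 + 60 days = 2030-06-30. That falls on a Sunday, so it rolls to the next business day, Monday, 2030-07-01.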